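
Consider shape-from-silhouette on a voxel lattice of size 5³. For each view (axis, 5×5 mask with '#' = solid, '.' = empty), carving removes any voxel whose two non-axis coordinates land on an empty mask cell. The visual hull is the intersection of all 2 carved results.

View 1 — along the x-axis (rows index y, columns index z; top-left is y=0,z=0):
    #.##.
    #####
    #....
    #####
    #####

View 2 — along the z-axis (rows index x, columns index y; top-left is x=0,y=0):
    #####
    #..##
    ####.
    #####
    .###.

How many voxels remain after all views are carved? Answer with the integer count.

remaining voxels: 76

start: 5×5×5 = 125 voxels
step 1: project along x, AND mask (19/25) → |grid| = 95
step 2: project along z, AND mask (20/25) → |grid| = 76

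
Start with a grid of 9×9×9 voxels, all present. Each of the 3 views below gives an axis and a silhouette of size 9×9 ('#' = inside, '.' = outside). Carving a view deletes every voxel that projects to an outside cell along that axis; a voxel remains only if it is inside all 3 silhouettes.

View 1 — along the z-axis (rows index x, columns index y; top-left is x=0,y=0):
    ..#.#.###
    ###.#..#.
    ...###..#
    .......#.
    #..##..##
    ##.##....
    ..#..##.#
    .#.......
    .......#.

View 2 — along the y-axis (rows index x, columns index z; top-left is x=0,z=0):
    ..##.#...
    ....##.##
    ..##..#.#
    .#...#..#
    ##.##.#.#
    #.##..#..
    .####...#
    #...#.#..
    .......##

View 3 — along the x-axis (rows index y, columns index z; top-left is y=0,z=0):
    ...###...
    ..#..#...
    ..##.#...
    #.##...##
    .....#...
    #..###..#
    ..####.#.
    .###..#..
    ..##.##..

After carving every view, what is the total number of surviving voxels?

start: 9×9×9 = 729 voxels
V1 z: intersect with XY mask (30 set) -- 270 left
V2 y: intersect with XZ mask (34 set) -- 125 left
V3 x: intersect with YZ mask (32 set) -- 51 left

|visual hull| = 51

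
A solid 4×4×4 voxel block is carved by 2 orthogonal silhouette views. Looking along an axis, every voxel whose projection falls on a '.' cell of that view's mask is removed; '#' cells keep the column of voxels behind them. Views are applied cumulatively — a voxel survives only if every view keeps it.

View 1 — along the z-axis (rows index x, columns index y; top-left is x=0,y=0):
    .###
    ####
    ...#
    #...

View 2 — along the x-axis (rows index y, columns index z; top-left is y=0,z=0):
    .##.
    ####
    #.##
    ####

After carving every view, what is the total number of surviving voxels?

start: 4×4×4 = 64 voxels
step 1: project along z, AND mask (9/16) → |grid| = 36
step 2: project along x, AND mask (13/16) → |grid| = 30

30 voxels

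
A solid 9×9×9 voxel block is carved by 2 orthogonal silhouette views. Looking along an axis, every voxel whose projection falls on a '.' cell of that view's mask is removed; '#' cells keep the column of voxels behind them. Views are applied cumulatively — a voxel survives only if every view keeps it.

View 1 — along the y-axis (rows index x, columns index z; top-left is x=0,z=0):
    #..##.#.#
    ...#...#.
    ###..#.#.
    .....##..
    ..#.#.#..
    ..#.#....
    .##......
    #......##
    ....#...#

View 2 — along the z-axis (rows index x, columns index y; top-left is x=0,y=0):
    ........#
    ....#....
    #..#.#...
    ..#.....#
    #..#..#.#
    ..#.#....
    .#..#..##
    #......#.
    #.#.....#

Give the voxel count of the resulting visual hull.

start: 9×9×9 = 729 voxels
carve view 1 (along y, XZ-mask fill 26/81): 234 voxels remain
carve view 2 (along z, XY-mask fill 22/81): 62 voxels remain

|visual hull| = 62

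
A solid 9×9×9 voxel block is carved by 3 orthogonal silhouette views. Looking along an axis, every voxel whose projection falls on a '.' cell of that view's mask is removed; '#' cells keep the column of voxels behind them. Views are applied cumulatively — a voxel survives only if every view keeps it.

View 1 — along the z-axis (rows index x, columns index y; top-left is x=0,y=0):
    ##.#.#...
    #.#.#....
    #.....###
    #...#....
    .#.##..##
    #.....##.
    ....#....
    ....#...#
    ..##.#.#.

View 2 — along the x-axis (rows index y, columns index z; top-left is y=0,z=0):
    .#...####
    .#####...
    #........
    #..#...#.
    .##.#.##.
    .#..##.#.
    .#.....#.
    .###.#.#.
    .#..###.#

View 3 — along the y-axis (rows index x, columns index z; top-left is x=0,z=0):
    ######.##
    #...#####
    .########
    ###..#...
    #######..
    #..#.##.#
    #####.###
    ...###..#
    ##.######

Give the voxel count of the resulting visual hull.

|visual hull| = 90

before carving: 729 voxels (9×9×9)
[1] z-view keeps 28 columns → grid now 252
[2] x-view keeps 35 columns → grid now 118
[3] y-view keeps 58 columns → grid now 90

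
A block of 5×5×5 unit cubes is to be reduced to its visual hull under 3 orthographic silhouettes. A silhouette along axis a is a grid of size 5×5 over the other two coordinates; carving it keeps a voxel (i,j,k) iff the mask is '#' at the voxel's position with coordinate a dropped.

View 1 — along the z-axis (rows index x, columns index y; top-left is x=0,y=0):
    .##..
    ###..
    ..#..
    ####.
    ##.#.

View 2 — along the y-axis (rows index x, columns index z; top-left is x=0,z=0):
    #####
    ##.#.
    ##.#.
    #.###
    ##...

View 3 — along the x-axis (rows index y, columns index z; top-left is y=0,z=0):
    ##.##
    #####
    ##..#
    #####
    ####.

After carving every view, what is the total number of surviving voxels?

voxel count = 37

initial block: 5^3 = 125
step 1: project along z, AND mask (13/25) → |grid| = 65
step 2: project along y, AND mask (17/25) → |grid| = 44
step 3: project along x, AND mask (21/25) → |grid| = 37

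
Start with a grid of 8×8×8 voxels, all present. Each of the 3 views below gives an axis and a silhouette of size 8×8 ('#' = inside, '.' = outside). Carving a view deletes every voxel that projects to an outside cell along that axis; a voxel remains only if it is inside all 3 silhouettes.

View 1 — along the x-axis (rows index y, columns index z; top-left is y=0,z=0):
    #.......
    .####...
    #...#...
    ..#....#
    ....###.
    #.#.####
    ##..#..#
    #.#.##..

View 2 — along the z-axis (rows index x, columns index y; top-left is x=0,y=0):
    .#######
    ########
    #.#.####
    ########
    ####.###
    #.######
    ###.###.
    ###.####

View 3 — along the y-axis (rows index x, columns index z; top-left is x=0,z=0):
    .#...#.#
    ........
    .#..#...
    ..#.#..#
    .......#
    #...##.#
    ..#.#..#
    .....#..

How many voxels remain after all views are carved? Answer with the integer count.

58 voxels

before carving: 512 voxels (8×8×8)
  1. axis=0 (YZ plane), |mask|=26  ⇒  voxels=208
  2. axis=2 (XY plane), |mask|=56  ⇒  voxels=186
  3. axis=1 (XZ plane), |mask|=17  ⇒  voxels=58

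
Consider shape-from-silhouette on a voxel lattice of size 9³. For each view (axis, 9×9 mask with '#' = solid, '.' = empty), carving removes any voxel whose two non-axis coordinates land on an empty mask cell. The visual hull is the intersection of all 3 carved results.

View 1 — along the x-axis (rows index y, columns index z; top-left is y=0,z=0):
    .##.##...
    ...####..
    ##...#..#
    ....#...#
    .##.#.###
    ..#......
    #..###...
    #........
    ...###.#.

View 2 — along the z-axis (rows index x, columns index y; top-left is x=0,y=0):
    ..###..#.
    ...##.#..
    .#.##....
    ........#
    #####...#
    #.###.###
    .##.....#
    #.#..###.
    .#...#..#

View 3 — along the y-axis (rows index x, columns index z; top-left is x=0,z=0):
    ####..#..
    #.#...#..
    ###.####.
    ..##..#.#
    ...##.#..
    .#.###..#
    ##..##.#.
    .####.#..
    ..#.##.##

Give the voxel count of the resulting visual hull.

initial block: 9^3 = 729
after view 1 [x-axis, 30 of 81 cells solid] → remaining = 270
after view 2 [z-axis, 35 of 81 cells solid] → remaining = 125
after view 3 [y-axis, 42 of 81 cells solid] → remaining = 66

|visual hull| = 66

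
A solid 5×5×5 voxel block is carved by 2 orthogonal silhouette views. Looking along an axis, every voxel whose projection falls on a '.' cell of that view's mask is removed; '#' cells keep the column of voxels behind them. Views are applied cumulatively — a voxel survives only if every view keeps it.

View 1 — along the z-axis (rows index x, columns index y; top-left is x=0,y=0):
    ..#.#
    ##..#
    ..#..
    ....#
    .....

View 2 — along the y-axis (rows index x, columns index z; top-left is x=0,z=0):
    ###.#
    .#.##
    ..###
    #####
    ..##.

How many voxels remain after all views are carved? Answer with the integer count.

before carving: 125 voxels (5×5×5)
step 1: project along z, AND mask (7/25) → |grid| = 35
step 2: project along y, AND mask (17/25) → |grid| = 25

remaining voxels: 25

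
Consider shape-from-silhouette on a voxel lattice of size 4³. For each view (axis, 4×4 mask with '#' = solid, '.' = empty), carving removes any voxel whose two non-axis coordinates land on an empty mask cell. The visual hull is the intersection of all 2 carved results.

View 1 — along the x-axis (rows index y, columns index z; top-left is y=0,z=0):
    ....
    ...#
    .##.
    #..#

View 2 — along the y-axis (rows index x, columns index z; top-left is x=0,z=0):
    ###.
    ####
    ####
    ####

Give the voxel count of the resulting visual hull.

18 voxels

before carving: 64 voxels (4×4×4)
V1 x: intersect with YZ mask (5 set) -- 20 left
V2 y: intersect with XZ mask (15 set) -- 18 left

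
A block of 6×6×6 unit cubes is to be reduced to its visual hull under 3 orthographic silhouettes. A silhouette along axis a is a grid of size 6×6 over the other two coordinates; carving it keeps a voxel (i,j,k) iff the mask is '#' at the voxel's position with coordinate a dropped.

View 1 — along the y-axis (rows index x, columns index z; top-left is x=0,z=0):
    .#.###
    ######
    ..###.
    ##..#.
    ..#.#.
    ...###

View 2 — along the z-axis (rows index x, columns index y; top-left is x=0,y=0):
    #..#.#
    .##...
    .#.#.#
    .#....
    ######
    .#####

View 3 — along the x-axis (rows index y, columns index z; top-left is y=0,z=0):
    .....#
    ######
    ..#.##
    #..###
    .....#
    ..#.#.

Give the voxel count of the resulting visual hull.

voxel count = 41

full grid |V| = 216
  1. axis=1 (XZ plane), |mask|=21  ⇒  voxels=126
  2. axis=2 (XY plane), |mask|=20  ⇒  voxels=63
  3. axis=0 (YZ plane), |mask|=17  ⇒  voxels=41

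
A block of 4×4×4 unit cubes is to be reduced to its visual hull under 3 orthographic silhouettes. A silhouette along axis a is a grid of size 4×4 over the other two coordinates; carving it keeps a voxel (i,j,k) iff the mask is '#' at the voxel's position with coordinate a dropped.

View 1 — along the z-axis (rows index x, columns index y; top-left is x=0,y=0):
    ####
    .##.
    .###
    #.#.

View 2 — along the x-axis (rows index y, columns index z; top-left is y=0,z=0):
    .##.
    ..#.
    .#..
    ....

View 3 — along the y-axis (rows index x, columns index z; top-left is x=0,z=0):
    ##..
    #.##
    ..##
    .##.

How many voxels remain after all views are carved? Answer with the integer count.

remaining voxels: 7

full grid |V| = 64
step 1: project along z, AND mask (11/16) → |grid| = 44
step 2: project along x, AND mask (4/16) → |grid| = 11
step 3: project along y, AND mask (9/16) → |grid| = 7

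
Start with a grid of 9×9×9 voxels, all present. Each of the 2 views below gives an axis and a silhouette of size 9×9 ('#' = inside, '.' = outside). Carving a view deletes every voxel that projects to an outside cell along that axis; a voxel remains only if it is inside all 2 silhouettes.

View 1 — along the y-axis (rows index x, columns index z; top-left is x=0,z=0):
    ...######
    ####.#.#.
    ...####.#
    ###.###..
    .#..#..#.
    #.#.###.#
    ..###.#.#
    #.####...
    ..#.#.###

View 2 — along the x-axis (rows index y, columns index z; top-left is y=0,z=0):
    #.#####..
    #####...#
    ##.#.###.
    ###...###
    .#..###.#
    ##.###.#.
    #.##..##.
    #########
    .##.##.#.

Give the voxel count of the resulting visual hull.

full grid |V| = 729
step 1: project along y, AND mask (47/81) → |grid| = 423
step 2: project along x, AND mask (54/81) → |grid| = 279

voxel count = 279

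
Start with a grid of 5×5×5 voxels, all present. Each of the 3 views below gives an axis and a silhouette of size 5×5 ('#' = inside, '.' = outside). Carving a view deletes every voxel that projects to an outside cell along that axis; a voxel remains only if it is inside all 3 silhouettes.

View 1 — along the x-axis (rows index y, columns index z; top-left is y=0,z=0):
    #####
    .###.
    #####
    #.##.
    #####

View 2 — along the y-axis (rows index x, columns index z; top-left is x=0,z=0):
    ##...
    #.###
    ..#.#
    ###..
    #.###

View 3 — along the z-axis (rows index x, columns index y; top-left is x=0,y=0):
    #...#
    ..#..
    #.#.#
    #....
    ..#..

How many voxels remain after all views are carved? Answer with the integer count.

voxel count = 21

before carving: 125 voxels (5×5×5)
step 1: project along x, AND mask (21/25) → |grid| = 105
step 2: project along y, AND mask (15/25) → |grid| = 63
step 3: project along z, AND mask (8/25) → |grid| = 21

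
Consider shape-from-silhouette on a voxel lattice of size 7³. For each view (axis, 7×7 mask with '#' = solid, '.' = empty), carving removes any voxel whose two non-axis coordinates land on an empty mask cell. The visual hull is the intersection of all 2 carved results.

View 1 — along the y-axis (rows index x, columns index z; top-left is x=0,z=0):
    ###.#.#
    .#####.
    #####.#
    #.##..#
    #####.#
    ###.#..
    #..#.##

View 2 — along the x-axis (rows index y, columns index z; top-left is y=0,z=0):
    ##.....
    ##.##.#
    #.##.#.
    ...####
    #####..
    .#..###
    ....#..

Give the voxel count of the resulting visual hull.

122 voxels

start: 7×7×7 = 343 voxels
after view 1 [y-axis, 34 of 49 cells solid] → remaining = 238
after view 2 [x-axis, 25 of 49 cells solid] → remaining = 122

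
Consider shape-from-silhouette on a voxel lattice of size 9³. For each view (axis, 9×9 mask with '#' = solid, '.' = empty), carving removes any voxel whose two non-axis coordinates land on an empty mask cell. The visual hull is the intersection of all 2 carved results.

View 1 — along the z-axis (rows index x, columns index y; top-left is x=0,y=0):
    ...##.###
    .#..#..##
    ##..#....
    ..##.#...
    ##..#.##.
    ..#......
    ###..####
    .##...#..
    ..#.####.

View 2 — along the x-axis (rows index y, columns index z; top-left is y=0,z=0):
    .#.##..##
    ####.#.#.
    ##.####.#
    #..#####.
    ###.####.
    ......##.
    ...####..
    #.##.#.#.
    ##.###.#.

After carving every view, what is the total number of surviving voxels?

196 voxels

before carving: 729 voxels (9×9×9)
step 1: project along z, AND mask (36/81) → |grid| = 324
step 2: project along x, AND mask (48/81) → |grid| = 196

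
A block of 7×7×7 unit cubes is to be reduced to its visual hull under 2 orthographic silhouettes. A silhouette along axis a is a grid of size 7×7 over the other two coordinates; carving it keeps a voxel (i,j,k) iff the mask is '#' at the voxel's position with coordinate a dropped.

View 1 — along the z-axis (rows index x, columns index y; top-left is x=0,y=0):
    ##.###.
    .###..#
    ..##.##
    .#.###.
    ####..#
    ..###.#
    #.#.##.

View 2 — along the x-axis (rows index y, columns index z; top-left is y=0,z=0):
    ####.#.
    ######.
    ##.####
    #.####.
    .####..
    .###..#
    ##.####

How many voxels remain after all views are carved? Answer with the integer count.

start: 7×7×7 = 343 voxels
carve view 1 (along z, XY-mask fill 30/49): 210 voxels remain
carve view 2 (along x, YZ-mask fill 36/49): 155 voxels remain

remaining voxels: 155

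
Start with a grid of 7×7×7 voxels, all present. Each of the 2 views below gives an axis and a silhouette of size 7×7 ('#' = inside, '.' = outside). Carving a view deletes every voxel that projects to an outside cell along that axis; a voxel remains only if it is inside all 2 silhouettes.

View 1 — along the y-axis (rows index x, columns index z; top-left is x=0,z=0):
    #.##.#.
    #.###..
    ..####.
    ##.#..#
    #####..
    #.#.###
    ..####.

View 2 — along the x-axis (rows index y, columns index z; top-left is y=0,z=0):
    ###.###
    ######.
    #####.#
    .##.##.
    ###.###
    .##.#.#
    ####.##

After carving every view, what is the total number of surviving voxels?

voxel count = 159

full grid |V| = 343
[1] y-view keeps 30 columns → grid now 210
[2] x-view keeps 38 columns → grid now 159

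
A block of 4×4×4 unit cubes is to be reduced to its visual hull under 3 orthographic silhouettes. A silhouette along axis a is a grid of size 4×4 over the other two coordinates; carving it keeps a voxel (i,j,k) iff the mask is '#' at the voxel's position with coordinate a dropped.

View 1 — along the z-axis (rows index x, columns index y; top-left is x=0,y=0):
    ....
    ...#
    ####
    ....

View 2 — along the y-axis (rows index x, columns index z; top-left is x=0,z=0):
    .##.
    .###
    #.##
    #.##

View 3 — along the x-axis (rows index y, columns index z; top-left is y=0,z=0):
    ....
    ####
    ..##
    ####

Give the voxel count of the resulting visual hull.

start: 4×4×4 = 64 voxels
carve view 1 (along z, XY-mask fill 5/16): 20 voxels remain
carve view 2 (along y, XZ-mask fill 11/16): 15 voxels remain
carve view 3 (along x, YZ-mask fill 10/16): 11 voxels remain

voxel count = 11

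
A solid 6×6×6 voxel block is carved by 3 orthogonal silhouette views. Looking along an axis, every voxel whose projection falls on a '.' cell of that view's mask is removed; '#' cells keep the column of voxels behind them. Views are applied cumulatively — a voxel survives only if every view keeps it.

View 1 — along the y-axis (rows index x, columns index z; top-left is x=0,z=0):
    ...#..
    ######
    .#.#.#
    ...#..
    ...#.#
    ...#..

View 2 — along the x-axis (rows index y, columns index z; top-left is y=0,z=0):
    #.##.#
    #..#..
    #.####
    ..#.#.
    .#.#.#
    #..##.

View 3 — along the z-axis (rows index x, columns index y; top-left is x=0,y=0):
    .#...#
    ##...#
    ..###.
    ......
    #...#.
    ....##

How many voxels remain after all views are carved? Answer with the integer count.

start: 6×6×6 = 216 voxels
V1 y: intersect with XZ mask (14 set) -- 84 left
V2 x: intersect with YZ mask (19 set) -- 51 left
V3 z: intersect with XY mask (12 set) -- 22 left

remaining voxels: 22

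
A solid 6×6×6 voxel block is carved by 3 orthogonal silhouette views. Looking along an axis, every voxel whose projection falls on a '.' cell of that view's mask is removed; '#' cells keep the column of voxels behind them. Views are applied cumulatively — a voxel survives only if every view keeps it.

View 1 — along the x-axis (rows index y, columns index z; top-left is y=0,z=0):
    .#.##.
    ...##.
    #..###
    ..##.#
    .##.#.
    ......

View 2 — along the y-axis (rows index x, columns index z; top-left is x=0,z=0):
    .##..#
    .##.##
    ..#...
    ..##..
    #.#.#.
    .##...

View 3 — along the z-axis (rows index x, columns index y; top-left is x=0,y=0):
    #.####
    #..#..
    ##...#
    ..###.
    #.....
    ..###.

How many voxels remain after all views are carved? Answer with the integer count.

start: 6×6×6 = 216 voxels
step 1: project along x, AND mask (15/36) → |grid| = 90
step 2: project along y, AND mask (15/36) → |grid| = 35
step 3: project along z, AND mask (17/36) → |grid| = 18

remaining voxels: 18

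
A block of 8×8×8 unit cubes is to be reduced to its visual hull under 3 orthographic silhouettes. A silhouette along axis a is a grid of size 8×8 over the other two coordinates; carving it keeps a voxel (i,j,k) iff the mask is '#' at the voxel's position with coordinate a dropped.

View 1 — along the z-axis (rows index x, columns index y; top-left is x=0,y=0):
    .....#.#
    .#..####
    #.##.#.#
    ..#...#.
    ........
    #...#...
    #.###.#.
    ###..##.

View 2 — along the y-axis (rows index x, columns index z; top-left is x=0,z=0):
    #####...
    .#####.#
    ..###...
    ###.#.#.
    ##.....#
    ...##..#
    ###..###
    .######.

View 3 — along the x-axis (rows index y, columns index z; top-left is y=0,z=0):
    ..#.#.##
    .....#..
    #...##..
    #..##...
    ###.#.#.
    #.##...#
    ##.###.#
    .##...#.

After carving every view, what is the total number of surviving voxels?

voxel count = 61

before carving: 512 voxels (8×8×8)
  1. axis=2 (XY plane), |mask|=26  ⇒  voxels=208
  2. axis=1 (XZ plane), |mask|=37  ⇒  voxels=131
  3. axis=0 (YZ plane), |mask|=29  ⇒  voxels=61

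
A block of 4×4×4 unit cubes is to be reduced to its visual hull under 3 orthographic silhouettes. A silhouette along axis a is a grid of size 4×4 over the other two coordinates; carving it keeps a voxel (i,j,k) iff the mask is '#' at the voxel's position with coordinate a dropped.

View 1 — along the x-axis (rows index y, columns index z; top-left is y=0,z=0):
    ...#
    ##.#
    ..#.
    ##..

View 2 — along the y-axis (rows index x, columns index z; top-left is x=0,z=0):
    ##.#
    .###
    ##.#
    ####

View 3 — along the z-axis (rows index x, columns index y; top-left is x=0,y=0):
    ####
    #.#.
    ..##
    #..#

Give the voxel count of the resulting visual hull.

13 voxels

full grid |V| = 64
  1. axis=0 (YZ plane), |mask|=7  ⇒  voxels=28
  2. axis=1 (XZ plane), |mask|=13  ⇒  voxels=24
  3. axis=2 (XY plane), |mask|=10  ⇒  voxels=13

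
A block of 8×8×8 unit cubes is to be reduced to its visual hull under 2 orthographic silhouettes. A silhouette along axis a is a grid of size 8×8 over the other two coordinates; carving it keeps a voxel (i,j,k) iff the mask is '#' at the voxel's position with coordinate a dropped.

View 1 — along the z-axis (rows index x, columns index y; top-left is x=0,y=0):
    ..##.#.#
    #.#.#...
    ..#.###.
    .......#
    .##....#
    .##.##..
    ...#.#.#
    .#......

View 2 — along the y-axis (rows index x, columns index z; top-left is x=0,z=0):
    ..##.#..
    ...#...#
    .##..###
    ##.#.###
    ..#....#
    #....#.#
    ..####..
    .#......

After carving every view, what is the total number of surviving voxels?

start: 8×8×8 = 512 voxels
after view 1 [z-axis, 23 of 64 cells solid] → remaining = 184
after view 2 [y-axis, 26 of 64 cells solid] → remaining = 75

voxel count = 75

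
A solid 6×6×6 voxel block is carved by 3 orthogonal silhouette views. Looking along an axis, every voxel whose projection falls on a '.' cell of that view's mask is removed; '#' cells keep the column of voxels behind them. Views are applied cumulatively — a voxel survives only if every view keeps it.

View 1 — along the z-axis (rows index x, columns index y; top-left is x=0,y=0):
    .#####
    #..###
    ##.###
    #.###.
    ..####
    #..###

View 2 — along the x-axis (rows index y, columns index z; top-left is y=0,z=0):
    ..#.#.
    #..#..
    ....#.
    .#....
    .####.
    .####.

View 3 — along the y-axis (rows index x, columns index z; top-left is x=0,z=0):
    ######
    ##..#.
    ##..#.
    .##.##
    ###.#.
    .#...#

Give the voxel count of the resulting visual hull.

full grid |V| = 216
[1] z-view keeps 26 columns → grid now 156
[2] x-view keeps 14 columns → grid now 65
[3] y-view keeps 22 columns → grid now 43

43 voxels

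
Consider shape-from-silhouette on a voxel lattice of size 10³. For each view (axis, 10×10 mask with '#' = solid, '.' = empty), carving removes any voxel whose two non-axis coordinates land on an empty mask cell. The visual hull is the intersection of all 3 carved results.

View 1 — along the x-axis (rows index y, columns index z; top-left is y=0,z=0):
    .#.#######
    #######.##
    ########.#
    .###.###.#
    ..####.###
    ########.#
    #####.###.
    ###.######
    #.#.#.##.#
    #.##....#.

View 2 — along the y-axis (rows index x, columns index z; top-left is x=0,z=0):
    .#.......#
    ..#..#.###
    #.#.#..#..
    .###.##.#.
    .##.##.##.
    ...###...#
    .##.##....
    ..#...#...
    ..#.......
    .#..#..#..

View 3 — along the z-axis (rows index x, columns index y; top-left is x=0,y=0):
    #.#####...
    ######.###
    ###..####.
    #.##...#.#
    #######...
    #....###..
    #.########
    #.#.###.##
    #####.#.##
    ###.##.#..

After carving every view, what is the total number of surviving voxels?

|visual hull| = 201

before carving: 1000 voxels (10×10×10)
V1 x: intersect with YZ mask (76 set) -- 760 left
V2 y: intersect with XZ mask (37 set) -- 286 left
V3 z: intersect with XY mask (68 set) -- 201 left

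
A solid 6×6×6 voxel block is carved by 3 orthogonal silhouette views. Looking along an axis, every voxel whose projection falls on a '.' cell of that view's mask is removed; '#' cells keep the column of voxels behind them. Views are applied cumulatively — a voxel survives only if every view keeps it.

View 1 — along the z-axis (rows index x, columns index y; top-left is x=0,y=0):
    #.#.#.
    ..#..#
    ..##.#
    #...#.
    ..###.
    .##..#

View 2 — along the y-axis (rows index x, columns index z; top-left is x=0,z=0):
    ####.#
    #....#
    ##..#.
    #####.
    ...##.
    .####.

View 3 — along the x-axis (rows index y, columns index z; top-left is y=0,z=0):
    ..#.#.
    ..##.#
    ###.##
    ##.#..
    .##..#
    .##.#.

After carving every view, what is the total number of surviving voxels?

full grid |V| = 216
step 1: project along z, AND mask (16/36) → |grid| = 96
step 2: project along y, AND mask (21/36) → |grid| = 56
step 3: project along x, AND mask (19/36) → |grid| = 31

voxel count = 31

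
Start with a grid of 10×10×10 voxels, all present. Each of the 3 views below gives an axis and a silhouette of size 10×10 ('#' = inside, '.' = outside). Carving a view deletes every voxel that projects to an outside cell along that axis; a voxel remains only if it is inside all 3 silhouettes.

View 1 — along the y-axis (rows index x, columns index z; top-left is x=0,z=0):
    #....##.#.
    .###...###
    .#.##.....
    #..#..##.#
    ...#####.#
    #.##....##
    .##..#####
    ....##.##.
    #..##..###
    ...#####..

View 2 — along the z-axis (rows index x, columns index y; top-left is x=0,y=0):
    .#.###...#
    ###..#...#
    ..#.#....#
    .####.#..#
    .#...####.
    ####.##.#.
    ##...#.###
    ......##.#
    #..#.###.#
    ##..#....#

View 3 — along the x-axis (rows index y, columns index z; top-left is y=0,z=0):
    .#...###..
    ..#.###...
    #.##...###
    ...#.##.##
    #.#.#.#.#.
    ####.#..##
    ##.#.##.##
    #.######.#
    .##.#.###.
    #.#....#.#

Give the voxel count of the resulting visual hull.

146 voxels

before carving: 1000 voxels (10×10×10)
V1 y: intersect with XZ mask (51 set) -- 510 left
V2 z: intersect with XY mask (50 set) -- 264 left
V3 x: intersect with YZ mask (56 set) -- 146 left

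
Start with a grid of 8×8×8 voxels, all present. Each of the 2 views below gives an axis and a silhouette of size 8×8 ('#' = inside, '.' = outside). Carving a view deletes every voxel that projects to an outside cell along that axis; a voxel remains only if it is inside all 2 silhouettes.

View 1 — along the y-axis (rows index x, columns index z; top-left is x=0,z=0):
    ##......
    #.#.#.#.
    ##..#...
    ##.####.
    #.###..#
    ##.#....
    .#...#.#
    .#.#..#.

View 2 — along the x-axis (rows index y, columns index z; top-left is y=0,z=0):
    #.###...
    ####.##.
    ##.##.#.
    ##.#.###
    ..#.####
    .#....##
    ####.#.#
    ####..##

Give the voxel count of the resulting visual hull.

154 voxels

full grid |V| = 512
V1 y: intersect with XZ mask (29 set) -- 232 left
V2 x: intersect with YZ mask (41 set) -- 154 left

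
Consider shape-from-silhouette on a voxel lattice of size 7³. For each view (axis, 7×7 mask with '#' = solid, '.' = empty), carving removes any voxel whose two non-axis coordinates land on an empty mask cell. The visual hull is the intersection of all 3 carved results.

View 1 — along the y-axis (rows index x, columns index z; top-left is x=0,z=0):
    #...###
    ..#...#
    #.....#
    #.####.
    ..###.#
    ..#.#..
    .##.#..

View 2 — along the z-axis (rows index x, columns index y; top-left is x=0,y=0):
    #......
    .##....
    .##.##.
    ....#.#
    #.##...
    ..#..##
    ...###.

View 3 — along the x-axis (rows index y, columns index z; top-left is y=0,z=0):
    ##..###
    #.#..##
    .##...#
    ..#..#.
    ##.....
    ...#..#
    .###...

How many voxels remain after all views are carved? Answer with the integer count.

25 voxels

initial block: 7^3 = 343
carve view 1 (along y, XZ-mask fill 22/49): 154 voxels remain
carve view 2 (along z, XY-mask fill 18/49): 53 voxels remain
carve view 3 (along x, YZ-mask fill 21/49): 25 voxels remain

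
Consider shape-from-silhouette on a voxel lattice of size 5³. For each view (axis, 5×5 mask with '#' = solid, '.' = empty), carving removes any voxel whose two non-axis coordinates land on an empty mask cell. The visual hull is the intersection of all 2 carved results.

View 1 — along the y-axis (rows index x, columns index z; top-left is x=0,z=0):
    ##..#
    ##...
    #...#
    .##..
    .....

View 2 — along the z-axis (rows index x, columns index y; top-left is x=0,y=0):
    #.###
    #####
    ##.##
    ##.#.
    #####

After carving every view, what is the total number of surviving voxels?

36 voxels

start: 5×5×5 = 125 voxels
[1] y-view keeps 9 columns → grid now 45
[2] z-view keeps 21 columns → grid now 36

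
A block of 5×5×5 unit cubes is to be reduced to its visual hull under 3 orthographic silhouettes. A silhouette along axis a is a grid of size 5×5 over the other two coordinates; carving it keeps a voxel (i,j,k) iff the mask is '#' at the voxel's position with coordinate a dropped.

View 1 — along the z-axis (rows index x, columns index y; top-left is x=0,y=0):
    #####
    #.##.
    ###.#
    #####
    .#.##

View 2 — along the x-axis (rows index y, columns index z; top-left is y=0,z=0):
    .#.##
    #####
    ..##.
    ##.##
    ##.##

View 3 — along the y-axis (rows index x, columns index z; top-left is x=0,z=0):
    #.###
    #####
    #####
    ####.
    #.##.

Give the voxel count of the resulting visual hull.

58 voxels

before carving: 125 voxels (5×5×5)
step 1: project along z, AND mask (20/25) → |grid| = 100
step 2: project along x, AND mask (18/25) → |grid| = 72
step 3: project along y, AND mask (21/25) → |grid| = 58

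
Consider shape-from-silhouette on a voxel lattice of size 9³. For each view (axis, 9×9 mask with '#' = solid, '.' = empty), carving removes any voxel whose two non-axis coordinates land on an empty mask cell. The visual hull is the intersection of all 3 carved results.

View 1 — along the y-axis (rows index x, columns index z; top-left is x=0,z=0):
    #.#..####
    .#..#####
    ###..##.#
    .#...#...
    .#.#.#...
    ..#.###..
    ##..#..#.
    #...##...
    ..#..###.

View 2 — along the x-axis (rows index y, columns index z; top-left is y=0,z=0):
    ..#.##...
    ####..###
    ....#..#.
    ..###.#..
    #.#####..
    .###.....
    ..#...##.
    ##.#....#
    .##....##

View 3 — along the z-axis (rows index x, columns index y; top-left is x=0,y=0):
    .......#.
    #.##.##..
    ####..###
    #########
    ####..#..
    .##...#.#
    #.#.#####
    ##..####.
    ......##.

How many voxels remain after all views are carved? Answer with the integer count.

full grid |V| = 729
after view 1 [y-axis, 38 of 81 cells solid] → remaining = 342
after view 2 [x-axis, 36 of 81 cells solid] → remaining = 142
after view 3 [z-axis, 46 of 81 cells solid] → remaining = 65

voxel count = 65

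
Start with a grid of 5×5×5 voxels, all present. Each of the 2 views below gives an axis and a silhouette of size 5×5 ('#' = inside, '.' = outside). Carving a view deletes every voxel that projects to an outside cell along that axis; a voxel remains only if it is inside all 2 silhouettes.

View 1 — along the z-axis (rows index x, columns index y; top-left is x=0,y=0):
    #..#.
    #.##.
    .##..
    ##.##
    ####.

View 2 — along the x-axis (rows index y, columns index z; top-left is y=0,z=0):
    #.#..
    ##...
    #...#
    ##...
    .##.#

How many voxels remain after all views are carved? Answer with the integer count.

|visual hull| = 31

initial block: 5^3 = 125
  1. axis=2 (XY plane), |mask|=15  ⇒  voxels=75
  2. axis=0 (YZ plane), |mask|=11  ⇒  voxels=31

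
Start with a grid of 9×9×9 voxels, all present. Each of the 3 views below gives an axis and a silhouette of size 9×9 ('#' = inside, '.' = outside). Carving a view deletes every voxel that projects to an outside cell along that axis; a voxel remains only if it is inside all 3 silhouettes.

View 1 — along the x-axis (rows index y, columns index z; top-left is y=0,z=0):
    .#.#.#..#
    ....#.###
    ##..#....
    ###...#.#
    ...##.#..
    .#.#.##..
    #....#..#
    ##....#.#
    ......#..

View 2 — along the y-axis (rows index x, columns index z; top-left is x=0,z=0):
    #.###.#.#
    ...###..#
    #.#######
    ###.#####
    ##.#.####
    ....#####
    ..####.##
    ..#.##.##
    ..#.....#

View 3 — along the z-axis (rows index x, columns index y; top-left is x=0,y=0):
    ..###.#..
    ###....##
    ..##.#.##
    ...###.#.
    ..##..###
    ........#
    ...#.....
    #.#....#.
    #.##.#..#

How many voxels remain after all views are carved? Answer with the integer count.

before carving: 729 voxels (9×9×9)
[1] x-view keeps 31 columns → grid now 279
[2] y-view keeps 51 columns → grid now 170
[3] z-view keeps 33 columns → grid now 69

voxel count = 69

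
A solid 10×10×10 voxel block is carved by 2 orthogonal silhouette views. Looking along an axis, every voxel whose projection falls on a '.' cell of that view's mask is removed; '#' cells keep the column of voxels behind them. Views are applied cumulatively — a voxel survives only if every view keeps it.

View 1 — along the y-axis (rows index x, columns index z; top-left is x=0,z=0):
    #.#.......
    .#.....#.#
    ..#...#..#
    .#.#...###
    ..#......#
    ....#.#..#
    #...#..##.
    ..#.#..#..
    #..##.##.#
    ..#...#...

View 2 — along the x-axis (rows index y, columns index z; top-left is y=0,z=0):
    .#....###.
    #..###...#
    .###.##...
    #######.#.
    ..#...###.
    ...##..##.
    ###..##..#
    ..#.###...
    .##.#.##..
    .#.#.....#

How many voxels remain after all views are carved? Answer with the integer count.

|visual hull| = 155

start: 10×10×10 = 1000 voxels
carve view 1 (along y, XZ-mask fill 33/100): 330 voxels remain
carve view 2 (along x, YZ-mask fill 48/100): 155 voxels remain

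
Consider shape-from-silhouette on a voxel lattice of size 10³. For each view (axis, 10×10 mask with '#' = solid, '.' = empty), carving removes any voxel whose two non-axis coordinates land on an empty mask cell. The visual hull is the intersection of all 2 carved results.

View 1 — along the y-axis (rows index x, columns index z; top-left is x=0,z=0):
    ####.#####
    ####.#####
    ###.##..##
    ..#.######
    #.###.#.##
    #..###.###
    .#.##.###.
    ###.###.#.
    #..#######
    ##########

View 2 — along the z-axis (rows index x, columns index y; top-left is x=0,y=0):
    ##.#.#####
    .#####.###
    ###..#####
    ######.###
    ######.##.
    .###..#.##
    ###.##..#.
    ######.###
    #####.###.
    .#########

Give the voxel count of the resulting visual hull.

voxel count = 614

initial block: 10^3 = 1000
  1. axis=1 (XZ plane), |mask|=77  ⇒  voxels=770
  2. axis=2 (XY plane), |mask|=79  ⇒  voxels=614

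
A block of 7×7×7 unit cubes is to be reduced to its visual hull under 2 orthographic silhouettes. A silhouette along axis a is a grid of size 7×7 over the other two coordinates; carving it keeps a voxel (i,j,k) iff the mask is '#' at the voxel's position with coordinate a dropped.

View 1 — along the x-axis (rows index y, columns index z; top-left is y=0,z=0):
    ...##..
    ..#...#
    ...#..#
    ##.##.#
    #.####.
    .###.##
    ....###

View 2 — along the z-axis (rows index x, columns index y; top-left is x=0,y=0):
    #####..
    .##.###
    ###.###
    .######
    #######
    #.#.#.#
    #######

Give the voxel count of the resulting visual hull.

voxel count = 134

start: 7×7×7 = 343 voxels
  1. axis=0 (YZ plane), |mask|=24  ⇒  voxels=168
  2. axis=2 (XY plane), |mask|=40  ⇒  voxels=134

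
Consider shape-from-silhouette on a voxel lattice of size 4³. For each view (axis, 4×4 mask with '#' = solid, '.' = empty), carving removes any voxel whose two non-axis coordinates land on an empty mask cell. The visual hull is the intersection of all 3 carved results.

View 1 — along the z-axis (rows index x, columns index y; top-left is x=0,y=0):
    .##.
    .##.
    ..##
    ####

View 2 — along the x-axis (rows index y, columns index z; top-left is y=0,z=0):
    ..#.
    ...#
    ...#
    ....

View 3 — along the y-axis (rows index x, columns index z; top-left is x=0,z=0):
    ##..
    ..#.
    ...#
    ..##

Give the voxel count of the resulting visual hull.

voxel count = 4

full grid |V| = 64
step 1: project along z, AND mask (10/16) → |grid| = 40
step 2: project along x, AND mask (3/16) → |grid| = 8
step 3: project along y, AND mask (6/16) → |grid| = 4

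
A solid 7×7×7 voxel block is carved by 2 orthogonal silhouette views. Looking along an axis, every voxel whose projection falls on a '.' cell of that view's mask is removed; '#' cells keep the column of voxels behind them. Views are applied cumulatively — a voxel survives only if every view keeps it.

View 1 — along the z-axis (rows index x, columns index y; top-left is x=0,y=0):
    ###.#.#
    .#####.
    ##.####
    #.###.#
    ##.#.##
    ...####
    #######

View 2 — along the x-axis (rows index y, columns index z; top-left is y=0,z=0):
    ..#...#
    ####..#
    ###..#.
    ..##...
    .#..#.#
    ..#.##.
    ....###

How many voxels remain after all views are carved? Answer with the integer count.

initial block: 7^3 = 343
[1] z-view keeps 37 columns → grid now 259
[2] x-view keeps 22 columns → grid now 114

|visual hull| = 114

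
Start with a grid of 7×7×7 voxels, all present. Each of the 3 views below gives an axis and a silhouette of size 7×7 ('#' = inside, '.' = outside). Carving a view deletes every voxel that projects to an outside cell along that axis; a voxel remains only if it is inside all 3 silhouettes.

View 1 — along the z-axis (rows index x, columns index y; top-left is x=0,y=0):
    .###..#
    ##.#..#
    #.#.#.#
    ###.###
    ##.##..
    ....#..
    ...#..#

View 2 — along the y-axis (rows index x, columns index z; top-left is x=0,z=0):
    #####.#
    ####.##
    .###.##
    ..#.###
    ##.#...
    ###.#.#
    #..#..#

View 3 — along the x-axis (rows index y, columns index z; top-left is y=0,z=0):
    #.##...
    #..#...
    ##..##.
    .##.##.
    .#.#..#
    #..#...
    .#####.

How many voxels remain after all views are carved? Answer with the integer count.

|visual hull| = 52

initial block: 7^3 = 343
[1] z-view keeps 25 columns → grid now 175
[2] y-view keeps 32 columns → grid now 115
[3] x-view keeps 23 columns → grid now 52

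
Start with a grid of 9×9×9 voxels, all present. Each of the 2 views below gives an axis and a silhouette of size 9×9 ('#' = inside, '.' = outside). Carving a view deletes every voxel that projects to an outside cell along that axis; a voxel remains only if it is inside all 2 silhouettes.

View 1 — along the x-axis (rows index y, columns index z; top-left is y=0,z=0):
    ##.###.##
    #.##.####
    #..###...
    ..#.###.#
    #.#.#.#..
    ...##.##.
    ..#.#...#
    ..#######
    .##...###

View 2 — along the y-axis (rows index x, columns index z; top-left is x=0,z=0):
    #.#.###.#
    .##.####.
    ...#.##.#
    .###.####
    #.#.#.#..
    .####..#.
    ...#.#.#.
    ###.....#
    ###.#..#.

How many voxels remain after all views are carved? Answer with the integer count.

|visual hull| = 227

start: 9×9×9 = 729 voxels
step 1: project along x, AND mask (46/81) → |grid| = 414
step 2: project along y, AND mask (44/81) → |grid| = 227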